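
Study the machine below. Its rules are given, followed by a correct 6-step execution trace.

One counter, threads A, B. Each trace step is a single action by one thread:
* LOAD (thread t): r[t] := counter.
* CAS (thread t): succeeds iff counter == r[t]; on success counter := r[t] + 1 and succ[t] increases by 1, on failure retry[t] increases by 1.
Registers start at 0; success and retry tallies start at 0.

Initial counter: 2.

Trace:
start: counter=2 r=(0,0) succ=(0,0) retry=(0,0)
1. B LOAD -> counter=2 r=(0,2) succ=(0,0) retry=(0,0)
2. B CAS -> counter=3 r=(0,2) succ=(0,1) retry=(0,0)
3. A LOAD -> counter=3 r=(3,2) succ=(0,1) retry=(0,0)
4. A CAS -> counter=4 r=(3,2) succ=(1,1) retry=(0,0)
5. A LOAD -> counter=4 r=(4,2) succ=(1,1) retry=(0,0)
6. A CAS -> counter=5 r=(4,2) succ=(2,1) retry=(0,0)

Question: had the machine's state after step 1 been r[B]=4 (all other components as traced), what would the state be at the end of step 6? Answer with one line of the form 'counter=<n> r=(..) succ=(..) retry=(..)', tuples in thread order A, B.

counter=4 r=(3,4) succ=(2,0) retry=(0,1)

state after step 1 := counter=2 r=(0,4) succ=(0,0) retry=(0,0)
2. B CAS -> counter=2 r=(0,4) succ=(0,0) retry=(0,1)
3. A LOAD -> counter=2 r=(2,4) succ=(0,0) retry=(0,1)
4. A CAS -> counter=3 r=(2,4) succ=(1,0) retry=(0,1)
5. A LOAD -> counter=3 r=(3,4) succ=(1,0) retry=(0,1)
6. A CAS -> counter=4 r=(3,4) succ=(2,0) retry=(0,1)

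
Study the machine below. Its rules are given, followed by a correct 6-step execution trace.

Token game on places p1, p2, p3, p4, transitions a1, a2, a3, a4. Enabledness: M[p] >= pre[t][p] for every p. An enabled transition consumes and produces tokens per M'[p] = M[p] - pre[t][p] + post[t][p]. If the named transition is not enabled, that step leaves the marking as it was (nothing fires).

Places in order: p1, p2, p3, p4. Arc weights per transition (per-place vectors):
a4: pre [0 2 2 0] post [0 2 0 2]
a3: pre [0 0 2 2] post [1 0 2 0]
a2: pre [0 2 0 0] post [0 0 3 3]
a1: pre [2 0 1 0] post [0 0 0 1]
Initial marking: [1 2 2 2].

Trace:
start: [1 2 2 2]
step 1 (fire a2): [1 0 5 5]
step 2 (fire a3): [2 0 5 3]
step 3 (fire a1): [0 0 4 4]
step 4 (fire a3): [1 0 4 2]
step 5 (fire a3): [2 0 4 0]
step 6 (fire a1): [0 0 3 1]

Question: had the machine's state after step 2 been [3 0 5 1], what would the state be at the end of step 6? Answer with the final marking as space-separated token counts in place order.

0 0 3 1

state after step 2 := [3 0 5 1]
step 3 (fire a1): [1 0 4 2]
step 4 (fire a3): [2 0 4 0]
step 5 (fire a3): [2 0 4 0]
step 6 (fire a1): [0 0 3 1]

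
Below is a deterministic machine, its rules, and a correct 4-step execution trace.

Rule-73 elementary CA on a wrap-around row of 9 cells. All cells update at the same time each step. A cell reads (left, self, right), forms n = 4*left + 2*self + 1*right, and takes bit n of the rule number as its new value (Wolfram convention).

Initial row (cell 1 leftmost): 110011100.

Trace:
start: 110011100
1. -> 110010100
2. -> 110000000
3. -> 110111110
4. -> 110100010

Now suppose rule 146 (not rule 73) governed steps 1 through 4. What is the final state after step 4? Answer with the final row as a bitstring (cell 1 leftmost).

(re-executing steps 1..4 under rule 146; state before step 1: 110011100)
1. -> 001101011
2. -> 110000000
3. -> 001000001
4. -> 110100010

110100010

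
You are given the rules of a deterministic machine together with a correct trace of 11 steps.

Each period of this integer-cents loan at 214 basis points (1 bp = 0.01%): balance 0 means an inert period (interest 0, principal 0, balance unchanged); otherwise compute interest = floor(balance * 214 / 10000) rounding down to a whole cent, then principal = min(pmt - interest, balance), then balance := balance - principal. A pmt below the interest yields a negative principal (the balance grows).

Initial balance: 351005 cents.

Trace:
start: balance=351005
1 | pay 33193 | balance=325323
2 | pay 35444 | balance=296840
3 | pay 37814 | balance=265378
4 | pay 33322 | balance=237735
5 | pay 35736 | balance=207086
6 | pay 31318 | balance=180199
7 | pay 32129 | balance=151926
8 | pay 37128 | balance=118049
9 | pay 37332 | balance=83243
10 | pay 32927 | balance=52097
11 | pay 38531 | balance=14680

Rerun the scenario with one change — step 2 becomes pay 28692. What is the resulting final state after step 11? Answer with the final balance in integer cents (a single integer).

(re-executing from step 2 with the substitution; state before step 2: balance=325323)
2 | pay 28692 | balance=303592
3 | pay 37814 | balance=272274
4 | pay 33322 | balance=244778
5 | pay 35736 | balance=214280
6 | pay 31318 | balance=187547
7 | pay 32129 | balance=159431
8 | pay 37128 | balance=125714
9 | pay 37332 | balance=91072
10 | pay 32927 | balance=60093
11 | pay 38531 | balance=22847

22847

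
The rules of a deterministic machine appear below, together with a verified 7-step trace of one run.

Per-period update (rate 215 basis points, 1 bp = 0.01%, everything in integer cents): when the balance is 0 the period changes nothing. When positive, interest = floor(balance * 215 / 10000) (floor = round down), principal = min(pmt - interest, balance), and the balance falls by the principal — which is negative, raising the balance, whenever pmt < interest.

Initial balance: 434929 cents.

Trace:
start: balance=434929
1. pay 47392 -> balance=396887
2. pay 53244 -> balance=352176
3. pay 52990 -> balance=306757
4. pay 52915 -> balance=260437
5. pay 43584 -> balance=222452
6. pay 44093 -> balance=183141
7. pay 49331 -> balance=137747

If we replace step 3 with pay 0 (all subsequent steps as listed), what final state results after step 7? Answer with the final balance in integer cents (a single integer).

(re-executing from step 3 with the substitution; state before step 3: balance=352176)
3. pay 0 -> balance=359747
4. pay 52915 -> balance=314566
5. pay 43584 -> balance=277745
6. pay 44093 -> balance=239623
7. pay 49331 -> balance=195443

195443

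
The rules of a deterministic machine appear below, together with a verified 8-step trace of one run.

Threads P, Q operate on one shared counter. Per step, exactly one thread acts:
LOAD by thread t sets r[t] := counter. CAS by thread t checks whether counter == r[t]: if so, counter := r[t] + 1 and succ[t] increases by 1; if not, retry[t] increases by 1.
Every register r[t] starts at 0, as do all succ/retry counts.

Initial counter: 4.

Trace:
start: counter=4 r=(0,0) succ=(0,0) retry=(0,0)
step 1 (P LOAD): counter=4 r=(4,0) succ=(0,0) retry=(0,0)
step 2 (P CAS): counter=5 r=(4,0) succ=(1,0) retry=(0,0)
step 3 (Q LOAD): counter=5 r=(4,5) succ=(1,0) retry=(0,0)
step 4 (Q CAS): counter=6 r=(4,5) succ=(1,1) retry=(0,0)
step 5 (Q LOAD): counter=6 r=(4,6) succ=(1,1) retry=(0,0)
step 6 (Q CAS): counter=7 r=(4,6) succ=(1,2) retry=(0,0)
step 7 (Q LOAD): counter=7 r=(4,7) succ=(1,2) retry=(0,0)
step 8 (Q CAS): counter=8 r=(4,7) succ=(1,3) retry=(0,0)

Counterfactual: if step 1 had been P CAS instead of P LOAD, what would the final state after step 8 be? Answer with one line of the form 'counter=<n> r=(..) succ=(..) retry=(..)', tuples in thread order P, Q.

(re-executing from step 1 with the substitution; state before step 1: counter=4 r=(0,0) succ=(0,0) retry=(0,0))
step 1 (P CAS): counter=4 r=(0,0) succ=(0,0) retry=(1,0)
step 2 (P CAS): counter=4 r=(0,0) succ=(0,0) retry=(2,0)
step 3 (Q LOAD): counter=4 r=(0,4) succ=(0,0) retry=(2,0)
step 4 (Q CAS): counter=5 r=(0,4) succ=(0,1) retry=(2,0)
step 5 (Q LOAD): counter=5 r=(0,5) succ=(0,1) retry=(2,0)
step 6 (Q CAS): counter=6 r=(0,5) succ=(0,2) retry=(2,0)
step 7 (Q LOAD): counter=6 r=(0,6) succ=(0,2) retry=(2,0)
step 8 (Q CAS): counter=7 r=(0,6) succ=(0,3) retry=(2,0)

counter=7 r=(0,6) succ=(0,3) retry=(2,0)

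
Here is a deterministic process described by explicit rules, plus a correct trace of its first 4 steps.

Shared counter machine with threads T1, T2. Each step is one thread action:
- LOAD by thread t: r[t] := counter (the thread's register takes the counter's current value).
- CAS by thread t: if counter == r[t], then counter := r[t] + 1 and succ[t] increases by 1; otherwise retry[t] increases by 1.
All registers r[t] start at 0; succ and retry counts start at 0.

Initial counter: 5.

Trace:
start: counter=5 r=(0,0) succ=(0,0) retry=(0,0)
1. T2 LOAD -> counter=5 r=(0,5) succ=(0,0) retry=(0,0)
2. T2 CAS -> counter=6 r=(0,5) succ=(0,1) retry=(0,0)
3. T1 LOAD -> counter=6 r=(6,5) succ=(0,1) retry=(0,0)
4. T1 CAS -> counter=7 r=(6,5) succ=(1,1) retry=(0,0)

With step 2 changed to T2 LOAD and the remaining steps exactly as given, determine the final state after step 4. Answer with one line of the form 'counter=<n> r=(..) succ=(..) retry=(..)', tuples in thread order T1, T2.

counter=6 r=(5,5) succ=(1,0) retry=(0,0)

(re-executing from step 2 with the substitution; state before step 2: counter=5 r=(0,5) succ=(0,0) retry=(0,0))
2. T2 LOAD -> counter=5 r=(0,5) succ=(0,0) retry=(0,0)
3. T1 LOAD -> counter=5 r=(5,5) succ=(0,0) retry=(0,0)
4. T1 CAS -> counter=6 r=(5,5) succ=(1,0) retry=(0,0)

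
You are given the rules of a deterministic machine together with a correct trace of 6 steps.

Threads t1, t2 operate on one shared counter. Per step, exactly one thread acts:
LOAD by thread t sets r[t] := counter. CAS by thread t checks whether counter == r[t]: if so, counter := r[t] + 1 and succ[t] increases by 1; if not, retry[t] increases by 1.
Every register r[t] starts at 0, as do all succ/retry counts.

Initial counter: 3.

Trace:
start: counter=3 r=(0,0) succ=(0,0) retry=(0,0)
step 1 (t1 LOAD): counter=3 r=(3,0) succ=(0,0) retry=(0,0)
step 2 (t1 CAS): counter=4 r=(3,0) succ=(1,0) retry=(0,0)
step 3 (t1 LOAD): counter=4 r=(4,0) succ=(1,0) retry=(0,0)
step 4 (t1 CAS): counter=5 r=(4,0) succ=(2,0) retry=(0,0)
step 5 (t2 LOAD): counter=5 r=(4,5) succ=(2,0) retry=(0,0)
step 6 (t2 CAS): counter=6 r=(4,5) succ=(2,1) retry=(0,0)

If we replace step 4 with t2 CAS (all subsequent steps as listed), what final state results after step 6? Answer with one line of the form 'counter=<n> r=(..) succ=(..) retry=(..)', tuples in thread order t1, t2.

(re-executing from step 4 with the substitution; state before step 4: counter=4 r=(4,0) succ=(1,0) retry=(0,0))
step 4 (t2 CAS): counter=4 r=(4,0) succ=(1,0) retry=(0,1)
step 5 (t2 LOAD): counter=4 r=(4,4) succ=(1,0) retry=(0,1)
step 6 (t2 CAS): counter=5 r=(4,4) succ=(1,1) retry=(0,1)

counter=5 r=(4,4) succ=(1,1) retry=(0,1)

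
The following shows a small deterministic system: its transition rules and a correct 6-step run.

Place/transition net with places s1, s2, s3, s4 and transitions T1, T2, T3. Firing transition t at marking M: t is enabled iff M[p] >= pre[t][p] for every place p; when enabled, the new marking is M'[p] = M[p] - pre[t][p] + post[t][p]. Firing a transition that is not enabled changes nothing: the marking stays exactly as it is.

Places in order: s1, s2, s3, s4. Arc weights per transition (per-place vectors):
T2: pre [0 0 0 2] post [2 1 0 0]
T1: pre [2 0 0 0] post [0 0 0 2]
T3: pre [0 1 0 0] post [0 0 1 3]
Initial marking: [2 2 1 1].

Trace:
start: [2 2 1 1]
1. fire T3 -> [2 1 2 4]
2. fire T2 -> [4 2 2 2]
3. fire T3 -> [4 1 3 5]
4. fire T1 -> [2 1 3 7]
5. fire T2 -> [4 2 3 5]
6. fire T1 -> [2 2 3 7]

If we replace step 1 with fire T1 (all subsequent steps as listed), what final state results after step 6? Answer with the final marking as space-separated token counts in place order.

(re-executing from step 1 with the substitution; state before step 1: [2 2 1 1])
1. fire T1 -> [0 2 1 3]
2. fire T2 -> [2 3 1 1]
3. fire T3 -> [2 2 2 4]
4. fire T1 -> [0 2 2 6]
5. fire T2 -> [2 3 2 4]
6. fire T1 -> [0 3 2 6]

0 3 2 6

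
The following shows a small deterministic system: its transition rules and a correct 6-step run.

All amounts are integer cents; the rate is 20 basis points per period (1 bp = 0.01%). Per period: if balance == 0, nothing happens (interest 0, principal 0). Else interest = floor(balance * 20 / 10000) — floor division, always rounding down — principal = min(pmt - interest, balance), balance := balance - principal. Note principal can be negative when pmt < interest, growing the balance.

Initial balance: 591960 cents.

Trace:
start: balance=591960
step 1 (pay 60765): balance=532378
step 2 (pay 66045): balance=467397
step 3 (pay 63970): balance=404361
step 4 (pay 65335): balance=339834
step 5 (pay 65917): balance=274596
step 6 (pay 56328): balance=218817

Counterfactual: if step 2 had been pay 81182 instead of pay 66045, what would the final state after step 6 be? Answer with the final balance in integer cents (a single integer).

(re-executing from step 2 with the substitution; state before step 2: balance=532378)
step 2 (pay 81182): balance=452260
step 3 (pay 63970): balance=389194
step 4 (pay 65335): balance=324637
step 5 (pay 65917): balance=259369
step 6 (pay 56328): balance=203559

203559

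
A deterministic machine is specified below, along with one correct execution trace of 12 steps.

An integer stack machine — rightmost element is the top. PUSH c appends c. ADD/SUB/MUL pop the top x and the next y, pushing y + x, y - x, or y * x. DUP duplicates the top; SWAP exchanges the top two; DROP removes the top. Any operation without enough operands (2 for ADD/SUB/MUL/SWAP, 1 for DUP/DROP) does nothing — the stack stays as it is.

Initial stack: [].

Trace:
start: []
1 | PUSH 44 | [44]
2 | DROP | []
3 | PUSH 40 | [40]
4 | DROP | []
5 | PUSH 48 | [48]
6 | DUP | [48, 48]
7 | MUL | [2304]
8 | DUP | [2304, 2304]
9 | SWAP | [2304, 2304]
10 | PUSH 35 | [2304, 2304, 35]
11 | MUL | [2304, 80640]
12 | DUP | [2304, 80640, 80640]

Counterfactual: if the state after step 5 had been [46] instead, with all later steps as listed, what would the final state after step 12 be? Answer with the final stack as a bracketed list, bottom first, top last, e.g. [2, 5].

[2116, 74060, 74060]

state after step 5 := [46]
6 | DUP | [46, 46]
7 | MUL | [2116]
8 | DUP | [2116, 2116]
9 | SWAP | [2116, 2116]
10 | PUSH 35 | [2116, 2116, 35]
11 | MUL | [2116, 74060]
12 | DUP | [2116, 74060, 74060]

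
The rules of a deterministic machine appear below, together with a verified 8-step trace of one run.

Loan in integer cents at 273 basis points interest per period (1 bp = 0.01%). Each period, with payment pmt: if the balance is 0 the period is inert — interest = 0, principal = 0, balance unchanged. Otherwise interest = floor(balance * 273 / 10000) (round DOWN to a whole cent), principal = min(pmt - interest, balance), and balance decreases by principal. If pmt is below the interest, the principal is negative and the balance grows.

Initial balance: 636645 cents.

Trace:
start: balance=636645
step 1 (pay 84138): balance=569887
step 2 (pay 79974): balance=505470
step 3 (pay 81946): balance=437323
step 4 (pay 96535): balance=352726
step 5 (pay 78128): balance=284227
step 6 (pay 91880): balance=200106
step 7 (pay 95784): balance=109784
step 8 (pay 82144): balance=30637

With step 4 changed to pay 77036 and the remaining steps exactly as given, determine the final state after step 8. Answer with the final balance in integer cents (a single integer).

(re-executing from step 4 with the substitution; state before step 4: balance=437323)
step 4 (pay 77036): balance=372225
step 5 (pay 78128): balance=304258
step 6 (pay 91880): balance=220684
step 7 (pay 95784): balance=130924
step 8 (pay 82144): balance=52354

52354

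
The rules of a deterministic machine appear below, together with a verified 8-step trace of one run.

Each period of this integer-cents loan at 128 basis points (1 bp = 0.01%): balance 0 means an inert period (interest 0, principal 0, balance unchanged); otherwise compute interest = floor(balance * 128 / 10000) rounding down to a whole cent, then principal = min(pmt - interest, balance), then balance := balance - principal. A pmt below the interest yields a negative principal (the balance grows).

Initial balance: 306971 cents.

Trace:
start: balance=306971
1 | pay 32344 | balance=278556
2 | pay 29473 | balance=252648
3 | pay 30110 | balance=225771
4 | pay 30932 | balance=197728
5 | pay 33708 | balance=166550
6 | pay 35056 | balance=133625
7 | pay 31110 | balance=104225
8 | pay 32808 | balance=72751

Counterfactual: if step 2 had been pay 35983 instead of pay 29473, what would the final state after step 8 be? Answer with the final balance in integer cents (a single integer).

65726

(re-executing from step 2 with the substitution; state before step 2: balance=278556)
2 | pay 35983 | balance=246138
3 | pay 30110 | balance=219178
4 | pay 30932 | balance=191051
5 | pay 33708 | balance=159788
6 | pay 35056 | balance=126777
7 | pay 31110 | balance=97289
8 | pay 32808 | balance=65726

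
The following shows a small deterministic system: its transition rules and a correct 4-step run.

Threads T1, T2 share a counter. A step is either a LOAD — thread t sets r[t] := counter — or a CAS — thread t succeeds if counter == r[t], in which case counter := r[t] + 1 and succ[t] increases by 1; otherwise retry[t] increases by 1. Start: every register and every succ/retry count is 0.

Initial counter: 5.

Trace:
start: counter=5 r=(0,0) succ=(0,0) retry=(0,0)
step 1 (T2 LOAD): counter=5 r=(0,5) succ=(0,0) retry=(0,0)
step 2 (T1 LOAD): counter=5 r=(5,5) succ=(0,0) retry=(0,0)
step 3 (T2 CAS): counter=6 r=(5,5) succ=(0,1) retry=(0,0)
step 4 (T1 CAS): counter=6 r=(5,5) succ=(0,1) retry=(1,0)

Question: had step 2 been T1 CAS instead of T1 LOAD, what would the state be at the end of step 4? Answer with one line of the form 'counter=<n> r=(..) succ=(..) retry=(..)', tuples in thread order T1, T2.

counter=6 r=(0,5) succ=(0,1) retry=(2,0)

(re-executing from step 2 with the substitution; state before step 2: counter=5 r=(0,5) succ=(0,0) retry=(0,0))
step 2 (T1 CAS): counter=5 r=(0,5) succ=(0,0) retry=(1,0)
step 3 (T2 CAS): counter=6 r=(0,5) succ=(0,1) retry=(1,0)
step 4 (T1 CAS): counter=6 r=(0,5) succ=(0,1) retry=(2,0)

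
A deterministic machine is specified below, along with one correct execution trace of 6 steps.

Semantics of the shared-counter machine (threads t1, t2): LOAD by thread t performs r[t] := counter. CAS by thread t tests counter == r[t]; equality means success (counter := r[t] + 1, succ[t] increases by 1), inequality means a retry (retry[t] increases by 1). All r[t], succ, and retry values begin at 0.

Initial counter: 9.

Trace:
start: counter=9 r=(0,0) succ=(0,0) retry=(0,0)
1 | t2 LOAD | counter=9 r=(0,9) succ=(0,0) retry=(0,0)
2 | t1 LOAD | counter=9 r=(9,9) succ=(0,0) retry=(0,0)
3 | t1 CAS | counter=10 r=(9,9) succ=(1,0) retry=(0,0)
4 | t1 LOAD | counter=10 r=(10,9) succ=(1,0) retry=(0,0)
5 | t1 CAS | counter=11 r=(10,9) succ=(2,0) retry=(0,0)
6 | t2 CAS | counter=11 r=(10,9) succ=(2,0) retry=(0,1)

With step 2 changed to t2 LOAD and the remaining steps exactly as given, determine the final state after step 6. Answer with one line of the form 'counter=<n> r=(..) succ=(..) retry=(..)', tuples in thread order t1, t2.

counter=10 r=(9,9) succ=(1,0) retry=(1,1)

(re-executing from step 2 with the substitution; state before step 2: counter=9 r=(0,9) succ=(0,0) retry=(0,0))
2 | t2 LOAD | counter=9 r=(0,9) succ=(0,0) retry=(0,0)
3 | t1 CAS | counter=9 r=(0,9) succ=(0,0) retry=(1,0)
4 | t1 LOAD | counter=9 r=(9,9) succ=(0,0) retry=(1,0)
5 | t1 CAS | counter=10 r=(9,9) succ=(1,0) retry=(1,0)
6 | t2 CAS | counter=10 r=(9,9) succ=(1,0) retry=(1,1)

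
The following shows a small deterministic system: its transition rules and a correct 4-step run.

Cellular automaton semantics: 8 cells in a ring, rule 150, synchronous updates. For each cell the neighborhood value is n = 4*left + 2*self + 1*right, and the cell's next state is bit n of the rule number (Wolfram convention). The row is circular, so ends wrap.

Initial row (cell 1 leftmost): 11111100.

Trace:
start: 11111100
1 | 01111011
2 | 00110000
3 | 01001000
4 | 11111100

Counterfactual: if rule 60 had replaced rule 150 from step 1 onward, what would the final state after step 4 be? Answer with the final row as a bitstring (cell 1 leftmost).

00110011

(re-executing steps 1..4 under rule 60; state before step 1: 11111100)
1 | 10000010
2 | 11000011
3 | 00100010
4 | 00110011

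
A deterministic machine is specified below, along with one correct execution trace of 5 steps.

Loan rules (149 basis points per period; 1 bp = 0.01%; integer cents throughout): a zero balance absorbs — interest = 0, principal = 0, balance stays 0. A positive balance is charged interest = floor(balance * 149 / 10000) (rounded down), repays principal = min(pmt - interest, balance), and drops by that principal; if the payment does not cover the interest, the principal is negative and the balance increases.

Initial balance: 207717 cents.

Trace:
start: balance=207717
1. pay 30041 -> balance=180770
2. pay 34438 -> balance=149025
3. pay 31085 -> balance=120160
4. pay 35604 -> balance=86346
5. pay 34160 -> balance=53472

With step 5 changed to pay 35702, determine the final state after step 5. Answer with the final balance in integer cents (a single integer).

51930

(re-executing from step 5 with the substitution; state before step 5: balance=86346)
5. pay 35702 -> balance=51930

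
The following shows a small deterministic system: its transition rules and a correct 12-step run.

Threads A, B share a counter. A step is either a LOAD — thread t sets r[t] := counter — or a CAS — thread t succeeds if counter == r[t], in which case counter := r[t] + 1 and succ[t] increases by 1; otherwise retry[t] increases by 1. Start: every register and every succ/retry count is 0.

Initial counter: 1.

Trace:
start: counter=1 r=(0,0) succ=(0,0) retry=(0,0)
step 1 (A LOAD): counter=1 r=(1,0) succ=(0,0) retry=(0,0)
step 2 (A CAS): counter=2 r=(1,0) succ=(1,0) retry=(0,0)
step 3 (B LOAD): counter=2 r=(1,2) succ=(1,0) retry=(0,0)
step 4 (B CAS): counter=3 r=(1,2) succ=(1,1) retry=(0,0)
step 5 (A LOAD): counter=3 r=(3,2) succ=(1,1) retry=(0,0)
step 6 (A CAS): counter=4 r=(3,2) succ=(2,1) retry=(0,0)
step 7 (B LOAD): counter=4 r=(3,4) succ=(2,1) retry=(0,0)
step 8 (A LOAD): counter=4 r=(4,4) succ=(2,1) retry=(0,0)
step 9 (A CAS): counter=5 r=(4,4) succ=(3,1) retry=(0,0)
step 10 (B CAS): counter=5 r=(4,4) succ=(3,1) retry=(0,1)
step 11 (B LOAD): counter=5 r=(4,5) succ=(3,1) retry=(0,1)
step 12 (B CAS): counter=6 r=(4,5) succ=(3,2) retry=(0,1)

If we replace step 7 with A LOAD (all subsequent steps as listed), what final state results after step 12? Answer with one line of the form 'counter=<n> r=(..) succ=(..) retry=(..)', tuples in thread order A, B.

(re-executing from step 7 with the substitution; state before step 7: counter=4 r=(3,2) succ=(2,1) retry=(0,0))
step 7 (A LOAD): counter=4 r=(4,2) succ=(2,1) retry=(0,0)
step 8 (A LOAD): counter=4 r=(4,2) succ=(2,1) retry=(0,0)
step 9 (A CAS): counter=5 r=(4,2) succ=(3,1) retry=(0,0)
step 10 (B CAS): counter=5 r=(4,2) succ=(3,1) retry=(0,1)
step 11 (B LOAD): counter=5 r=(4,5) succ=(3,1) retry=(0,1)
step 12 (B CAS): counter=6 r=(4,5) succ=(3,2) retry=(0,1)

counter=6 r=(4,5) succ=(3,2) retry=(0,1)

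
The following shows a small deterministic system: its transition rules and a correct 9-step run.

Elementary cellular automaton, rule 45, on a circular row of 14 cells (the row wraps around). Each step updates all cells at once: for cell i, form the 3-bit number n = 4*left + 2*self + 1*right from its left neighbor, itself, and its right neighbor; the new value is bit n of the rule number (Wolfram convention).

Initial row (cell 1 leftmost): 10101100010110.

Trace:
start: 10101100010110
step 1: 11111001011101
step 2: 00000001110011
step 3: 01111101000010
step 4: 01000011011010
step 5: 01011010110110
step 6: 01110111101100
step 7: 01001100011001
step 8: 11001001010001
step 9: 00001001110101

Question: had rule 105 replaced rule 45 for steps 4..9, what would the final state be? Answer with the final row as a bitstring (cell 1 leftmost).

11000001110011

(re-executing steps 4..9 under rule 105; state before step 4: 01111101000010)
step 4: 01000110011000
step 5: 00010110011011
step 6: 01001110011111
step 7: 10001010010001
step 8: 10100100000101
step 9: 11000001110011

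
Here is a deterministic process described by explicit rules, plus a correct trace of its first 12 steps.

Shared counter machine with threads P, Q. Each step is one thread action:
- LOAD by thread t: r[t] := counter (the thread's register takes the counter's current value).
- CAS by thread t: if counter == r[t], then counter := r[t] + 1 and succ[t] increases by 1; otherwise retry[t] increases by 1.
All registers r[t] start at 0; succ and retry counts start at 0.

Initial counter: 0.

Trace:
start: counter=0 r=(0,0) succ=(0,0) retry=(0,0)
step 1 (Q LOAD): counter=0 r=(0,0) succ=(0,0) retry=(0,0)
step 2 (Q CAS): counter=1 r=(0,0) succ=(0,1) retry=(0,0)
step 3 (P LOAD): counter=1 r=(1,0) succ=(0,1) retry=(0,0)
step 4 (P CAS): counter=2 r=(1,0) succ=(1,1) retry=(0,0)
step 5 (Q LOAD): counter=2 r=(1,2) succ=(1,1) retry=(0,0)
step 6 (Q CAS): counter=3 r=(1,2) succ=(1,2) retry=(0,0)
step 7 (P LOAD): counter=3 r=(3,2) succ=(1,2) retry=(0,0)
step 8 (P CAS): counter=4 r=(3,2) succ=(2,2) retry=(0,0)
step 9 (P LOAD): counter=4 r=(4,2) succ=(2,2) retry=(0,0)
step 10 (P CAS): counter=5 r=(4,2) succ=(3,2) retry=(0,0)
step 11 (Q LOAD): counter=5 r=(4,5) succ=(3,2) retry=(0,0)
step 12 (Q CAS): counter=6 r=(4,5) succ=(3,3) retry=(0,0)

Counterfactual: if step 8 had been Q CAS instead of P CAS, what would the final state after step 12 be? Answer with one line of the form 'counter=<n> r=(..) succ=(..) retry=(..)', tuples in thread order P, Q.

(re-executing from step 8 with the substitution; state before step 8: counter=3 r=(3,2) succ=(1,2) retry=(0,0))
step 8 (Q CAS): counter=3 r=(3,2) succ=(1,2) retry=(0,1)
step 9 (P LOAD): counter=3 r=(3,2) succ=(1,2) retry=(0,1)
step 10 (P CAS): counter=4 r=(3,2) succ=(2,2) retry=(0,1)
step 11 (Q LOAD): counter=4 r=(3,4) succ=(2,2) retry=(0,1)
step 12 (Q CAS): counter=5 r=(3,4) succ=(2,3) retry=(0,1)

counter=5 r=(3,4) succ=(2,3) retry=(0,1)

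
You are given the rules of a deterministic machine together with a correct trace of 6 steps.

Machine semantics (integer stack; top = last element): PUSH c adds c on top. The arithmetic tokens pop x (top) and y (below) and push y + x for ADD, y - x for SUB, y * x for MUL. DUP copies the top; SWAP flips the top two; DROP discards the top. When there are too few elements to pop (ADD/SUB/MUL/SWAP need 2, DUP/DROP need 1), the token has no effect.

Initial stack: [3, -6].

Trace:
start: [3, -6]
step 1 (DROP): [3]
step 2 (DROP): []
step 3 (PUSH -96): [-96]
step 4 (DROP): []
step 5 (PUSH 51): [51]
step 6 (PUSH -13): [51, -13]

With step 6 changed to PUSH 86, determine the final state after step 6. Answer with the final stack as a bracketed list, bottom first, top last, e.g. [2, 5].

(re-executing from step 6 with the substitution; state before step 6: [51])
step 6 (PUSH 86): [51, 86]

[51, 86]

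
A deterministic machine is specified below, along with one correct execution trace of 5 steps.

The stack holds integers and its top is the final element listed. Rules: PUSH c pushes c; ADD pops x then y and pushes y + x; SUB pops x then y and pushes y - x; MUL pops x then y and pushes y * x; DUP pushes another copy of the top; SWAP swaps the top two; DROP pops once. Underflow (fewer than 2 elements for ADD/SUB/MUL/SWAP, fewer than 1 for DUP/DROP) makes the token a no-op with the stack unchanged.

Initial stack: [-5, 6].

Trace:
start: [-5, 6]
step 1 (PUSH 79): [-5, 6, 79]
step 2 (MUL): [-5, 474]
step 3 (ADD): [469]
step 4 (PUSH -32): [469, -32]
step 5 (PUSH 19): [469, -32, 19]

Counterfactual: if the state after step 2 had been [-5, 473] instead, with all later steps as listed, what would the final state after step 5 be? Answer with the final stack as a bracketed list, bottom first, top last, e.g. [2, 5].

state after step 2 := [-5, 473]
step 3 (ADD): [468]
step 4 (PUSH -32): [468, -32]
step 5 (PUSH 19): [468, -32, 19]

[468, -32, 19]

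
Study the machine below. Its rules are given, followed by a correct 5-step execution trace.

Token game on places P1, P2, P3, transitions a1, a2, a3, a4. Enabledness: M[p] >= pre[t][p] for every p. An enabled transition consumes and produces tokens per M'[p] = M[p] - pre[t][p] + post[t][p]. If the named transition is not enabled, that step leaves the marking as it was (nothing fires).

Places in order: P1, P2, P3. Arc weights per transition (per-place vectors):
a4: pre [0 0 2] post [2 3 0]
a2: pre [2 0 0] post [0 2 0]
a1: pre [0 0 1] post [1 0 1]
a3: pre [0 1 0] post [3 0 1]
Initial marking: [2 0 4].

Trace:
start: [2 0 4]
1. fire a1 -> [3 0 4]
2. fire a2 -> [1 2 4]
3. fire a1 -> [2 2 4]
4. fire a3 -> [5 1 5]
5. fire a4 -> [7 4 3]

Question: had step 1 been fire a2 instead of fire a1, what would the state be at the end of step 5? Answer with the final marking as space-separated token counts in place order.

6 4 3

(re-executing from step 1 with the substitution; state before step 1: [2 0 4])
1. fire a2 -> [0 2 4]
2. fire a2 -> [0 2 4]
3. fire a1 -> [1 2 4]
4. fire a3 -> [4 1 5]
5. fire a4 -> [6 4 3]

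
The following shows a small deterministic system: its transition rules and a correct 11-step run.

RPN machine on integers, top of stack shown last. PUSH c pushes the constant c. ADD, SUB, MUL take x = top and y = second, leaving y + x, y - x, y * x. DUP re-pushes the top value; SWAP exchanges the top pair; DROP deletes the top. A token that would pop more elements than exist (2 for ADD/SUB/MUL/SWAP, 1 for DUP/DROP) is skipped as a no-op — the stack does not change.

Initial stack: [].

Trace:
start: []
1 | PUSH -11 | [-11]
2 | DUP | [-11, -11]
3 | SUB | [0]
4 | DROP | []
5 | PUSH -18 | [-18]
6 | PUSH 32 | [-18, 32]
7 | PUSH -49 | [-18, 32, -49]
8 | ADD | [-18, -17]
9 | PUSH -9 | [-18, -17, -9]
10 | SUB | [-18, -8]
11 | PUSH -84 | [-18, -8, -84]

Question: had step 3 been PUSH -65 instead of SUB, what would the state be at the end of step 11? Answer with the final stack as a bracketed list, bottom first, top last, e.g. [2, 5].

[-11, -11, -18, -8, -84]

(re-executing from step 3 with the substitution; state before step 3: [-11, -11])
3 | PUSH -65 | [-11, -11, -65]
4 | DROP | [-11, -11]
5 | PUSH -18 | [-11, -11, -18]
6 | PUSH 32 | [-11, -11, -18, 32]
7 | PUSH -49 | [-11, -11, -18, 32, -49]
8 | ADD | [-11, -11, -18, -17]
9 | PUSH -9 | [-11, -11, -18, -17, -9]
10 | SUB | [-11, -11, -18, -8]
11 | PUSH -84 | [-11, -11, -18, -8, -84]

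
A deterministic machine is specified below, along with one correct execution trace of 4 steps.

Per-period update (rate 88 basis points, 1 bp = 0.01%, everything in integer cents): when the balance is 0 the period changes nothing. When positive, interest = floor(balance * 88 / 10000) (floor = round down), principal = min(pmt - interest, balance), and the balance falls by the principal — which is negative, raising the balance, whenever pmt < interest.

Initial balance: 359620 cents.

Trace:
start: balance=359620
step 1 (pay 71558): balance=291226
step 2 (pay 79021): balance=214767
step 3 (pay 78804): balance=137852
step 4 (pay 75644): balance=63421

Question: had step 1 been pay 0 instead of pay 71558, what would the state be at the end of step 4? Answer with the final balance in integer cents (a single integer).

(re-executing from step 1 with the substitution; state before step 1: balance=359620)
step 1 (pay 0): balance=362784
step 2 (pay 79021): balance=286955
step 3 (pay 78804): balance=210676
step 4 (pay 75644): balance=136885

136885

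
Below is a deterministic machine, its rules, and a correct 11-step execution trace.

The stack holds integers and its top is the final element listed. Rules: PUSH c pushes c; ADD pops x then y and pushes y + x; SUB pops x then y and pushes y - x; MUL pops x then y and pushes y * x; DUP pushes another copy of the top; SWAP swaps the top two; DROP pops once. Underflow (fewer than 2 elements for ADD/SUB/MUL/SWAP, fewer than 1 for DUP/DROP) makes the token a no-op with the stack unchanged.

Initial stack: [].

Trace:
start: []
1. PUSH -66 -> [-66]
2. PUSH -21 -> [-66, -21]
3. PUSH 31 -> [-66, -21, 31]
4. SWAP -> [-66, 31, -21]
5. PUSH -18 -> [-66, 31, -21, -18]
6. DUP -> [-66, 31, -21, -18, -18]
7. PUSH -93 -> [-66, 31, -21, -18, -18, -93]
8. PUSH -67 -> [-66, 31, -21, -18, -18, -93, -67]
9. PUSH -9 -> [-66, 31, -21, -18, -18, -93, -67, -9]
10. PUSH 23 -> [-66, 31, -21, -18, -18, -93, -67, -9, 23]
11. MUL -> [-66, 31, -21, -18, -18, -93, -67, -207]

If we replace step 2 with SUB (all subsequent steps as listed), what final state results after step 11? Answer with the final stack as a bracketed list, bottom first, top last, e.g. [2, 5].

[31, -66, -18, -18, -93, -67, -207]

(re-executing from step 2 with the substitution; state before step 2: [-66])
2. SUB -> [-66]
3. PUSH 31 -> [-66, 31]
4. SWAP -> [31, -66]
5. PUSH -18 -> [31, -66, -18]
6. DUP -> [31, -66, -18, -18]
7. PUSH -93 -> [31, -66, -18, -18, -93]
8. PUSH -67 -> [31, -66, -18, -18, -93, -67]
9. PUSH -9 -> [31, -66, -18, -18, -93, -67, -9]
10. PUSH 23 -> [31, -66, -18, -18, -93, -67, -9, 23]
11. MUL -> [31, -66, -18, -18, -93, -67, -207]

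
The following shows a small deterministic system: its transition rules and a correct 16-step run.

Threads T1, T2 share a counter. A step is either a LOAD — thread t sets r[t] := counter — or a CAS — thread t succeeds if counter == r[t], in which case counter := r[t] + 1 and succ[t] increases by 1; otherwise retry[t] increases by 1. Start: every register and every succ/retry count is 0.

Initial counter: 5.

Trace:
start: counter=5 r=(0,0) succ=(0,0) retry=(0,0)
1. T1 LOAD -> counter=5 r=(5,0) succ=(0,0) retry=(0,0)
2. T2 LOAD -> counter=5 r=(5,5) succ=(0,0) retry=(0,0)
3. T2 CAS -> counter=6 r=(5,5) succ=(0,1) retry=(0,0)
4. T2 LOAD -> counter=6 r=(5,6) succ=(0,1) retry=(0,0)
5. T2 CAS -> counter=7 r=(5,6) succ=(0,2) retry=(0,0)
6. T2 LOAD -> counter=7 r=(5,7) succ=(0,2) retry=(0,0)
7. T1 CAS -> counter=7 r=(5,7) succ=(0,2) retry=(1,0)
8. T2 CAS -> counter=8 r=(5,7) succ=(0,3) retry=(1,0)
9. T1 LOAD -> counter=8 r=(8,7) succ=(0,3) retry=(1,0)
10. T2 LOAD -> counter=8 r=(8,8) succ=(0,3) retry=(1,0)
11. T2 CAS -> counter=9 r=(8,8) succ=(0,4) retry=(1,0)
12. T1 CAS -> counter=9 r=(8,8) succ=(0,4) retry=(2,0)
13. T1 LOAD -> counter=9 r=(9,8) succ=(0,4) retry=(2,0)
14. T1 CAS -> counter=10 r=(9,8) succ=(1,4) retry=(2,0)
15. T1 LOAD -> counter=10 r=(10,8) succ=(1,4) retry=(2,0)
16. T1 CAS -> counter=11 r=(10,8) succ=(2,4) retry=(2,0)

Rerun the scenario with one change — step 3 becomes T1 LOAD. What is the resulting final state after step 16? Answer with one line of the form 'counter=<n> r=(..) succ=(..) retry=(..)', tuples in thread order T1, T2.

counter=10 r=(9,7) succ=(2,3) retry=(2,0)

(re-executing from step 3 with the substitution; state before step 3: counter=5 r=(5,5) succ=(0,0) retry=(0,0))
3. T1 LOAD -> counter=5 r=(5,5) succ=(0,0) retry=(0,0)
4. T2 LOAD -> counter=5 r=(5,5) succ=(0,0) retry=(0,0)
5. T2 CAS -> counter=6 r=(5,5) succ=(0,1) retry=(0,0)
6. T2 LOAD -> counter=6 r=(5,6) succ=(0,1) retry=(0,0)
7. T1 CAS -> counter=6 r=(5,6) succ=(0,1) retry=(1,0)
8. T2 CAS -> counter=7 r=(5,6) succ=(0,2) retry=(1,0)
9. T1 LOAD -> counter=7 r=(7,6) succ=(0,2) retry=(1,0)
10. T2 LOAD -> counter=7 r=(7,7) succ=(0,2) retry=(1,0)
11. T2 CAS -> counter=8 r=(7,7) succ=(0,3) retry=(1,0)
12. T1 CAS -> counter=8 r=(7,7) succ=(0,3) retry=(2,0)
13. T1 LOAD -> counter=8 r=(8,7) succ=(0,3) retry=(2,0)
14. T1 CAS -> counter=9 r=(8,7) succ=(1,3) retry=(2,0)
15. T1 LOAD -> counter=9 r=(9,7) succ=(1,3) retry=(2,0)
16. T1 CAS -> counter=10 r=(9,7) succ=(2,3) retry=(2,0)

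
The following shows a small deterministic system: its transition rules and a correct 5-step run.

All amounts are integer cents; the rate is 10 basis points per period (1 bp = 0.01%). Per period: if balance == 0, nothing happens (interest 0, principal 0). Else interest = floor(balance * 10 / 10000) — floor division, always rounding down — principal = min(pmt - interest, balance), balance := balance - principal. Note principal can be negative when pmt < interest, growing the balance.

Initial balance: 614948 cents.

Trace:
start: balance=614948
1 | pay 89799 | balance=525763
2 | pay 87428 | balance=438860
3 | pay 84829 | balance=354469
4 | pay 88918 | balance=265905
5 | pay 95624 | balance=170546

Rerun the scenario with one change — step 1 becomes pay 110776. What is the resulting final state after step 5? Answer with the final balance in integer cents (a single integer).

(re-executing from step 1 with the substitution; state before step 1: balance=614948)
1 | pay 110776 | balance=504786
2 | pay 87428 | balance=417862
3 | pay 84829 | balance=333450
4 | pay 88918 | balance=244865
5 | pay 95624 | balance=149485

149485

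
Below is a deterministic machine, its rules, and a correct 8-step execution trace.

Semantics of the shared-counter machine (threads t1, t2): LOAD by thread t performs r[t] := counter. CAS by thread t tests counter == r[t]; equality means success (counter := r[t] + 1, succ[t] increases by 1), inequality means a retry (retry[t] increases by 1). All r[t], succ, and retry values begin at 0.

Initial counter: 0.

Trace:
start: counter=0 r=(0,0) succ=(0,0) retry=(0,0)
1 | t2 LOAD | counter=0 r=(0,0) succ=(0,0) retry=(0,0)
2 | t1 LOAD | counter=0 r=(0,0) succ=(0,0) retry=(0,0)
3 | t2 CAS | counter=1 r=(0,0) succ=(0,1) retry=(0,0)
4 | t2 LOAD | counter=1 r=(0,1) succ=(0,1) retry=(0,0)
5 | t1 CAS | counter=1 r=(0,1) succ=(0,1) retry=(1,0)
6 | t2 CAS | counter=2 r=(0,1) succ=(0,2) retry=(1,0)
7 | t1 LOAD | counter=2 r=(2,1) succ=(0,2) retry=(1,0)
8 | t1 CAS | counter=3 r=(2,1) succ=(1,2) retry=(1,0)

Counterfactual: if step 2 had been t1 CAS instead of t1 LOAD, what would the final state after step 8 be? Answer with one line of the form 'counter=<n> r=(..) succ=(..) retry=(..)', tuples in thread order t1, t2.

(re-executing from step 2 with the substitution; state before step 2: counter=0 r=(0,0) succ=(0,0) retry=(0,0))
2 | t1 CAS | counter=1 r=(0,0) succ=(1,0) retry=(0,0)
3 | t2 CAS | counter=1 r=(0,0) succ=(1,0) retry=(0,1)
4 | t2 LOAD | counter=1 r=(0,1) succ=(1,0) retry=(0,1)
5 | t1 CAS | counter=1 r=(0,1) succ=(1,0) retry=(1,1)
6 | t2 CAS | counter=2 r=(0,1) succ=(1,1) retry=(1,1)
7 | t1 LOAD | counter=2 r=(2,1) succ=(1,1) retry=(1,1)
8 | t1 CAS | counter=3 r=(2,1) succ=(2,1) retry=(1,1)

counter=3 r=(2,1) succ=(2,1) retry=(1,1)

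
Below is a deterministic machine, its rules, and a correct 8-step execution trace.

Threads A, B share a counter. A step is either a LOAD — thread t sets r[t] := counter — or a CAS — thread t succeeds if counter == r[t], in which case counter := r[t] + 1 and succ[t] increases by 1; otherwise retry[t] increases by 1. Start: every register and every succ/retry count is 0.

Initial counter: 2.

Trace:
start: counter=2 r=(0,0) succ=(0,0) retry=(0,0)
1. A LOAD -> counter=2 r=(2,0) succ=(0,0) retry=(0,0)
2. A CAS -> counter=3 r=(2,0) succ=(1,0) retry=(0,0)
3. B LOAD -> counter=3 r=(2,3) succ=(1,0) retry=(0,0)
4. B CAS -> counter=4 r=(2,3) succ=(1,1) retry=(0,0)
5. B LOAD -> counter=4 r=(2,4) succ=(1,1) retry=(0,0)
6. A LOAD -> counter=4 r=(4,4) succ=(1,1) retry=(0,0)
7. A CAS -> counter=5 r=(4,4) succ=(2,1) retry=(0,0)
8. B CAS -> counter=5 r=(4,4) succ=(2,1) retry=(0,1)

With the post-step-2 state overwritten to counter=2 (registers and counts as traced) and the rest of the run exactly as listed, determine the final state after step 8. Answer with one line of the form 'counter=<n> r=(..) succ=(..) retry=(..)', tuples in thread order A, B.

counter=4 r=(3,3) succ=(2,1) retry=(0,1)

state after step 2 := counter=2 r=(2,0) succ=(1,0) retry=(0,0)
3. B LOAD -> counter=2 r=(2,2) succ=(1,0) retry=(0,0)
4. B CAS -> counter=3 r=(2,2) succ=(1,1) retry=(0,0)
5. B LOAD -> counter=3 r=(2,3) succ=(1,1) retry=(0,0)
6. A LOAD -> counter=3 r=(3,3) succ=(1,1) retry=(0,0)
7. A CAS -> counter=4 r=(3,3) succ=(2,1) retry=(0,0)
8. B CAS -> counter=4 r=(3,3) succ=(2,1) retry=(0,1)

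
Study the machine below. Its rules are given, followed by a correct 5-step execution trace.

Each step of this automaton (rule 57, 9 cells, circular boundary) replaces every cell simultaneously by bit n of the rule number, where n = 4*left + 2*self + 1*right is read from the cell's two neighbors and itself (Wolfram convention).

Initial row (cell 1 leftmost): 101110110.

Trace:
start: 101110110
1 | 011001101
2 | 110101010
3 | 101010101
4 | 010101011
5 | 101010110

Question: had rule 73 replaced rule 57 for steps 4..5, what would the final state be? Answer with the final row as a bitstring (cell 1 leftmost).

(re-executing steps 4..5 under rule 73; state before step 4: 101010101)
4 | 100000001
5 | 101111101

101111101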